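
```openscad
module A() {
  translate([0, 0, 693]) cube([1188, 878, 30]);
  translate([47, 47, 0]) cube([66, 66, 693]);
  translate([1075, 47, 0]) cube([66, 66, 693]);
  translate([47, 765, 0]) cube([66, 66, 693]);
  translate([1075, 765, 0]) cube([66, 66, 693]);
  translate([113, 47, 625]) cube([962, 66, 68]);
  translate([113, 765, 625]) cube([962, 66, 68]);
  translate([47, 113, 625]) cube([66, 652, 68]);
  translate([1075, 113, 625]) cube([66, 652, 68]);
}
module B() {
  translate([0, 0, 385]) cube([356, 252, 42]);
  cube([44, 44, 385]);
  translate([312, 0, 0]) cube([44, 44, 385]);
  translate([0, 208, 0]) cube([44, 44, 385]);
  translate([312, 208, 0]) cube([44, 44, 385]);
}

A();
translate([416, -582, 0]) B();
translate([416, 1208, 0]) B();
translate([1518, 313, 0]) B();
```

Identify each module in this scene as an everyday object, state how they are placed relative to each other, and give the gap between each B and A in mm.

Each stool's nearest face is 330 mm from the table's bounding box.

A is a table. B is a stool. Three stools sit around the table at the −y, +y, +x sides. The gap between each stool and the table is 330 mm.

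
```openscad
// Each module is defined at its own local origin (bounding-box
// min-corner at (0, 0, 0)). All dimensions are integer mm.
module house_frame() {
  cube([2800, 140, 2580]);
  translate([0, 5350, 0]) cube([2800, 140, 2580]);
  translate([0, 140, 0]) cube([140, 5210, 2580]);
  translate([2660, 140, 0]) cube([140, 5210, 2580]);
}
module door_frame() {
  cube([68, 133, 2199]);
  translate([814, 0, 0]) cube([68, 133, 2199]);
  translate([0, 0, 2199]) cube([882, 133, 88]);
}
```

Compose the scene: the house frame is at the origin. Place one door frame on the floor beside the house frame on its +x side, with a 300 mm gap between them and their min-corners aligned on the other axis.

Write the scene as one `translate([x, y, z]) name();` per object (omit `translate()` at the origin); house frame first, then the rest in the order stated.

house_frame();
translate([3100, 0, 0]) door_frame();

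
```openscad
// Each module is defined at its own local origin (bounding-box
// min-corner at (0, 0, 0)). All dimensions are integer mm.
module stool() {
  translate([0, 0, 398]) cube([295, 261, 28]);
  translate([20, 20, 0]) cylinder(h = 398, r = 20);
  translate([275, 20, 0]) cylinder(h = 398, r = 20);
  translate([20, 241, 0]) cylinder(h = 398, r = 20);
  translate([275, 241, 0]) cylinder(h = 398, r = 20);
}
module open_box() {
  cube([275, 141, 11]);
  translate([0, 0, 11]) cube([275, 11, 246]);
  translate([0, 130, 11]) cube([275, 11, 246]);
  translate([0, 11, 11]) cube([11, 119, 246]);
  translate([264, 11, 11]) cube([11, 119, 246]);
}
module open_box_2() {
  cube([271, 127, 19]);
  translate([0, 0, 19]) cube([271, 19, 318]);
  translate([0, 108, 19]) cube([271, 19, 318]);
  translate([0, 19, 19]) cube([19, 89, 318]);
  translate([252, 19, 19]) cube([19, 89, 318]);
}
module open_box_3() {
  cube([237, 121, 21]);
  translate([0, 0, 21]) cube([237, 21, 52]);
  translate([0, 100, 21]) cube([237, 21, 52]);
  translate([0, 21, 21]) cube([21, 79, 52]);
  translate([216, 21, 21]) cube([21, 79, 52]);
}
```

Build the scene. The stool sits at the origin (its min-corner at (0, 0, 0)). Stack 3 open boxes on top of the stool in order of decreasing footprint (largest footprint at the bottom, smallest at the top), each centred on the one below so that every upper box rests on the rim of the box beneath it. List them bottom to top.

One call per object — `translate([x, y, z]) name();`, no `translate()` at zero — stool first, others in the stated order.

stool();
translate([10, 60, 426]) open_box();
translate([12, 67, 683]) open_box_2();
translate([29, 70, 1020]) open_box_3();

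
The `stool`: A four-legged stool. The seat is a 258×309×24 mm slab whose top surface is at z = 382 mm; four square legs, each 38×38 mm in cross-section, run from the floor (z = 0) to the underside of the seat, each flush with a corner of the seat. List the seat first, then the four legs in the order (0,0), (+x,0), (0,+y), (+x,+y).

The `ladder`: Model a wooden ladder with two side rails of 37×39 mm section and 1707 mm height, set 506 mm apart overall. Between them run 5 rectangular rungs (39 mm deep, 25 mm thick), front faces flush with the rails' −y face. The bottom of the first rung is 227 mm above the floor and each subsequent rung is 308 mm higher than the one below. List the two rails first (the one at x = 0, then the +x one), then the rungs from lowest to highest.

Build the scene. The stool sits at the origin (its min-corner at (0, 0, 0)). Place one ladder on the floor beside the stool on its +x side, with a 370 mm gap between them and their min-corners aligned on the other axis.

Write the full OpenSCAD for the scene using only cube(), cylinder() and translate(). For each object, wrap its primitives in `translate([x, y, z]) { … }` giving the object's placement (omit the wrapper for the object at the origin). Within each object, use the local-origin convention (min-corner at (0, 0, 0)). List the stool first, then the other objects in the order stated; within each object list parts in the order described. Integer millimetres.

translate([0, 0, 358]) cube([258, 309, 24]);
cube([38, 38, 358]);
translate([220, 0, 0]) cube([38, 38, 358]);
translate([0, 271, 0]) cube([38, 38, 358]);
translate([220, 271, 0]) cube([38, 38, 358]);
translate([628, 0, 0]) {
  cube([37, 39, 1707]);
  translate([469, 0, 0]) cube([37, 39, 1707]);
  translate([37, 0, 227]) cube([432, 39, 25]);
  translate([37, 0, 535]) cube([432, 39, 25]);
  translate([37, 0, 843]) cube([432, 39, 25]);
  translate([37, 0, 1151]) cube([432, 39, 25]);
  translate([37, 0, 1459]) cube([432, 39, 25]);
}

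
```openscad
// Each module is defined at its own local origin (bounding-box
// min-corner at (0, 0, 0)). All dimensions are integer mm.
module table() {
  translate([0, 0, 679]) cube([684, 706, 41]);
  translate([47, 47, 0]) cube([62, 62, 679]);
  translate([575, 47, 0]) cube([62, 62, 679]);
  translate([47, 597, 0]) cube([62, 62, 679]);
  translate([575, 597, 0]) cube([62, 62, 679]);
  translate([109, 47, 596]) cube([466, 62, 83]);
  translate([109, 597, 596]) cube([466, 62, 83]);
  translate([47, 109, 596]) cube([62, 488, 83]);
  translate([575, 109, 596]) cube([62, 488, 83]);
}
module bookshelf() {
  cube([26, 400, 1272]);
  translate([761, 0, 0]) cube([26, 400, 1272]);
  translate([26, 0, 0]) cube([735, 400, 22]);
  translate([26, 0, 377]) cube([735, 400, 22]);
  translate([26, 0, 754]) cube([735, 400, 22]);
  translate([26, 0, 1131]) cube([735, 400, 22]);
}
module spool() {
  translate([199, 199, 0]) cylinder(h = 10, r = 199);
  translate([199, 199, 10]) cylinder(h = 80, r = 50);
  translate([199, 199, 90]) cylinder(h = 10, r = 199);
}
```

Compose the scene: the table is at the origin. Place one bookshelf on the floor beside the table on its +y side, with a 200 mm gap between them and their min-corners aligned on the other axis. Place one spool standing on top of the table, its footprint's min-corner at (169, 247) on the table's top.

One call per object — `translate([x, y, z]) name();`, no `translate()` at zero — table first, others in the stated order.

table();
translate([0, 906, 0]) bookshelf();
translate([169, 247, 720]) spool();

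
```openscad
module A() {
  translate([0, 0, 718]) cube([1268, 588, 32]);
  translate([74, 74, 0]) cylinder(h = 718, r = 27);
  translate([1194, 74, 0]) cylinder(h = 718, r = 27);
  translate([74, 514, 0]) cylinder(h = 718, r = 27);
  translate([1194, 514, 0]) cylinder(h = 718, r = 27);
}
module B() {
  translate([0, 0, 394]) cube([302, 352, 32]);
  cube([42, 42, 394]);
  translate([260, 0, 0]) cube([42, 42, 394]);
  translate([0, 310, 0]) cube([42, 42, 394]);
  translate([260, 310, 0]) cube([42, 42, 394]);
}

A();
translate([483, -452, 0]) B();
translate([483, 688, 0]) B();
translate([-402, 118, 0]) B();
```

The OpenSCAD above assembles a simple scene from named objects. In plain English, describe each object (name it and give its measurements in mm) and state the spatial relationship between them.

A is a table with a 1268×588 mm rectangular top, 32 mm thick, top surface at z = 750 mm, supported by four round legs of 54 mm diameter, each leg's bounding box inset 47 mm from the nearest pair of top edges, running from the floor.

B is a four-legged stool. The seat is a 302×352×32 mm slab whose top surface is at z = 426 mm; four square legs, each 42×42 mm in cross-section, run from the floor (z = 0) to the underside of the seat, each flush with a corner of the seat.

Three stools sit around the table at the −y, +y, −x sides.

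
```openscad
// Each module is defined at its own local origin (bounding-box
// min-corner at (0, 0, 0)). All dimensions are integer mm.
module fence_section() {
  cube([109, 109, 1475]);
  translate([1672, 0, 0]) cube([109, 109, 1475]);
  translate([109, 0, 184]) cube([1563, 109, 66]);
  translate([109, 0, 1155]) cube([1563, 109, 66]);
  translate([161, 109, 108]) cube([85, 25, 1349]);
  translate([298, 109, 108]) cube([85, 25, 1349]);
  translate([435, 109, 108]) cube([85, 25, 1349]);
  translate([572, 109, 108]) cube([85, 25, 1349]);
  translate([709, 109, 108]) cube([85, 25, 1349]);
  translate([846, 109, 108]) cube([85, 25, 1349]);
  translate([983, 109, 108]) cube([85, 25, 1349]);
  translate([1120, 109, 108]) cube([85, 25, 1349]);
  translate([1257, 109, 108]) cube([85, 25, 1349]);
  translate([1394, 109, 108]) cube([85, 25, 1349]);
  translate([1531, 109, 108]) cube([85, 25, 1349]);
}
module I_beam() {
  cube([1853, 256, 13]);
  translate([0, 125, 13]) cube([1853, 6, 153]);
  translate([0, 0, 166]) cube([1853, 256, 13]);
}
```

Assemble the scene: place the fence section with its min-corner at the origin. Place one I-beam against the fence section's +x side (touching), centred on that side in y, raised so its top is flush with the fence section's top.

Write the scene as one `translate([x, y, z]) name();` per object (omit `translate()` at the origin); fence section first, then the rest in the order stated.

fence_section();
translate([1781, -61, 1296]) I_beam();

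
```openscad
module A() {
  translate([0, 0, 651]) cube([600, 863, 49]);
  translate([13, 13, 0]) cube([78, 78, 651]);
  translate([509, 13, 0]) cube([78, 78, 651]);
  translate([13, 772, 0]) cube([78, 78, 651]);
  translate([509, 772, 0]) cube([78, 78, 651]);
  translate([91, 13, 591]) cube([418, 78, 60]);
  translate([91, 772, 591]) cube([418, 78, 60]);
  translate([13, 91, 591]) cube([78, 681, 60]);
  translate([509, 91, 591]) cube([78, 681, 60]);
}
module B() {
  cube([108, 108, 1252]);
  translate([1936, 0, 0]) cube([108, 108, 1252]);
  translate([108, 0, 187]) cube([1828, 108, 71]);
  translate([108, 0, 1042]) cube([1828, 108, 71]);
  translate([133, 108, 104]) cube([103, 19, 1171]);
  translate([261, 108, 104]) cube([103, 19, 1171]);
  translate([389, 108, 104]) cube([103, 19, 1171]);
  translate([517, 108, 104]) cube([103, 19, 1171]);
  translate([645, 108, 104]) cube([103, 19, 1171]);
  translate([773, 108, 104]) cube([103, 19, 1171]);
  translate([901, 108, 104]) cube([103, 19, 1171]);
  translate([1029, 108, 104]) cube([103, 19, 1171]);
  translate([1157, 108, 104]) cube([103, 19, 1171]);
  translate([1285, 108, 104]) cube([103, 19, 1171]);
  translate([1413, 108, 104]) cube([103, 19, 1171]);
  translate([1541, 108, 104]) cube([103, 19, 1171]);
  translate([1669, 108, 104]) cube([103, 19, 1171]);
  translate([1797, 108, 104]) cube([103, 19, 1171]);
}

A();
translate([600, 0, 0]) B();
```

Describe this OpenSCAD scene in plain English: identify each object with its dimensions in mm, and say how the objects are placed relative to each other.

A is a table: top 600 mm (x) × 863 mm (y), 49 mm thick, upper face at z = 700 mm, on four 78×78 mm square legs, each inset 13 mm from the nearest pair of top edges, running from z = 0 to the bottom of the top. Four apron rails, 78 mm thick and 60 mm tall, run between adjacent legs with their top edges flush with the underside of the top and their outer faces flush with the legs' outer faces.

B is a fence section. Two 108×108 mm posts, 1252 mm tall, stand on the floor with a clear span of 1828 mm between their inner faces. Two horizontal rails of 108×71 mm section span the gap between the posts with their undersides at z = 187 mm and z = 1042 mm, flush with the posts' −y face. 14 pickets, each 103 mm wide, 19 mm thick and 1171 mm tall, are fixed to the +y face of the rails with their bottoms at z = 104 mm, evenly spaced across the span with equal gaps (rounded down to the nearest mm) at the −x end and between each pair — any rounding remainder accumulates at the +x end.

The fence section is against the table's +x side, with their −y faces flush.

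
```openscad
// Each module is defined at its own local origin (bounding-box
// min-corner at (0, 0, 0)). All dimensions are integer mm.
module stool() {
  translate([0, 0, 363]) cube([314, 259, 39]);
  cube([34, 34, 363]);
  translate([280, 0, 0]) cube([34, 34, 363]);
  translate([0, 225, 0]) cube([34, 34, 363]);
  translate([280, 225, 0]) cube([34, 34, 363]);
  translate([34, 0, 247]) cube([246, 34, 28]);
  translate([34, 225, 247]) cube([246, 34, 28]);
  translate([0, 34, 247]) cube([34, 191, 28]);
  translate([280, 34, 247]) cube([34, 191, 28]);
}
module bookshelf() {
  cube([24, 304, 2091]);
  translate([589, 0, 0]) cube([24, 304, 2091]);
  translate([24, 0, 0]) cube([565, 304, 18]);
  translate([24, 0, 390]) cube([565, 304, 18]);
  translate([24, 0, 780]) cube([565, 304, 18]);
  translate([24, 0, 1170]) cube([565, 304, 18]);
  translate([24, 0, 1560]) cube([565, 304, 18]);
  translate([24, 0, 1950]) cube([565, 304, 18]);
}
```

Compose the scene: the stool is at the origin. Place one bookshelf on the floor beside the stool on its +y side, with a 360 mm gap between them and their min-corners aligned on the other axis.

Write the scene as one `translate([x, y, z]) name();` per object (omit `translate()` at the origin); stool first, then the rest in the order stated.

stool();
translate([0, 619, 0]) bookshelf();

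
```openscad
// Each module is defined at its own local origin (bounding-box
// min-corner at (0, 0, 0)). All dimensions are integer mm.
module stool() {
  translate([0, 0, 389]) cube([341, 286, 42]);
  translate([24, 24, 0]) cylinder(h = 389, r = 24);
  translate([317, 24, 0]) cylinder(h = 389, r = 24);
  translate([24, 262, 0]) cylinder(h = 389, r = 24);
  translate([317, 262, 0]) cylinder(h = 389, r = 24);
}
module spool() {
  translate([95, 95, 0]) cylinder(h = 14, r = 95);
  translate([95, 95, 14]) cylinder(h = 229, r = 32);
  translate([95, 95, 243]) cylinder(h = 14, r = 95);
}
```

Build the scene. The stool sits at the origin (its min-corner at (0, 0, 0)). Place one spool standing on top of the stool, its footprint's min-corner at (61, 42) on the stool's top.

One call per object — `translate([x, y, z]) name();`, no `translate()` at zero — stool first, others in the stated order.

stool();
translate([61, 42, 431]) spool();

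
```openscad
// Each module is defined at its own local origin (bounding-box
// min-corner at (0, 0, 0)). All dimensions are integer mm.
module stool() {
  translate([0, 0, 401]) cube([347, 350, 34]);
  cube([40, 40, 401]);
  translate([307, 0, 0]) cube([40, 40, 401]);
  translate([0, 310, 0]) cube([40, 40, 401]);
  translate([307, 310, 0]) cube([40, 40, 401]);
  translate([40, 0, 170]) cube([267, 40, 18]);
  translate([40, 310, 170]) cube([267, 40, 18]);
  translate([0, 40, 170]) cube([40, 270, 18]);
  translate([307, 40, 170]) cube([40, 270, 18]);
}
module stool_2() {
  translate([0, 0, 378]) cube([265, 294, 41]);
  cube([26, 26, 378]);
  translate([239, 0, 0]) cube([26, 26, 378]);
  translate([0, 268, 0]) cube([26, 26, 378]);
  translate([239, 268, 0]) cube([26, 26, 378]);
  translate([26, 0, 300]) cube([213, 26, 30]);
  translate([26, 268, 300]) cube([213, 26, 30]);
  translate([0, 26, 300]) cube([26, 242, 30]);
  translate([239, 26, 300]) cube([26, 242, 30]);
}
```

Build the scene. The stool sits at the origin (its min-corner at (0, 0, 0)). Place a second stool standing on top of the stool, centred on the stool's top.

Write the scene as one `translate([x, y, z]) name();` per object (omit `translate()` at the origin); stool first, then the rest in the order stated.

stool();
translate([41, 28, 435]) stool_2();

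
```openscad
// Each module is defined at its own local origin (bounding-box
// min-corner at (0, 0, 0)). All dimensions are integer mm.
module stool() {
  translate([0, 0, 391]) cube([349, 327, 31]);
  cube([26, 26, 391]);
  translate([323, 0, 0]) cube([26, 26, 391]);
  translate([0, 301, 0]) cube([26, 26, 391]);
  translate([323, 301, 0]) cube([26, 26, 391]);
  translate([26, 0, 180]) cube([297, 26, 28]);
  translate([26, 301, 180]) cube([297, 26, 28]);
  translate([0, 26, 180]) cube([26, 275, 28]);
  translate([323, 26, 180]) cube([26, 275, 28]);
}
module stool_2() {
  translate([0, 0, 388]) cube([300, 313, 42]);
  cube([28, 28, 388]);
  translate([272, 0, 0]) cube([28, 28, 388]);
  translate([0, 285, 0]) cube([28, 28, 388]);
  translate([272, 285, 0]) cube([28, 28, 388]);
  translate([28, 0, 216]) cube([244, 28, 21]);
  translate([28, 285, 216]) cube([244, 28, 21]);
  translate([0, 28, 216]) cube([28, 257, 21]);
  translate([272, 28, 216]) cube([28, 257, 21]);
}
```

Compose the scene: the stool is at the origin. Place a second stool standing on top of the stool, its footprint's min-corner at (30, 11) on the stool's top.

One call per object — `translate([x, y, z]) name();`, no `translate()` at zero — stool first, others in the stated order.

stool();
translate([30, 11, 422]) stool_2();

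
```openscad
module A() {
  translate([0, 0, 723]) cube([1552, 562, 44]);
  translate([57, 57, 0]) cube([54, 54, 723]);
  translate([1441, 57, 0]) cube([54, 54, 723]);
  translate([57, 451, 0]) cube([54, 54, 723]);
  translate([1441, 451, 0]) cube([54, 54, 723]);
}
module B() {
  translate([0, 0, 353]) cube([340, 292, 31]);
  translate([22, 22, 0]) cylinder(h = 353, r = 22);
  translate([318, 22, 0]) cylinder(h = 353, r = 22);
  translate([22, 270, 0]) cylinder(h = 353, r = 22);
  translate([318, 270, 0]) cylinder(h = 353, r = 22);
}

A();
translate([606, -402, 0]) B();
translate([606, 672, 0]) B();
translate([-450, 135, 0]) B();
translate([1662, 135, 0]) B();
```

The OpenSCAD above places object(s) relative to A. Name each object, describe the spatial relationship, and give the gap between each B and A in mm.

A is a table. B is a stool. Four stools sit around the table at the −y, +y, −x, +x sides. The gap between each stool and the table is 110 mm.

Each stool's nearest face is 110 mm from the table's bounding box.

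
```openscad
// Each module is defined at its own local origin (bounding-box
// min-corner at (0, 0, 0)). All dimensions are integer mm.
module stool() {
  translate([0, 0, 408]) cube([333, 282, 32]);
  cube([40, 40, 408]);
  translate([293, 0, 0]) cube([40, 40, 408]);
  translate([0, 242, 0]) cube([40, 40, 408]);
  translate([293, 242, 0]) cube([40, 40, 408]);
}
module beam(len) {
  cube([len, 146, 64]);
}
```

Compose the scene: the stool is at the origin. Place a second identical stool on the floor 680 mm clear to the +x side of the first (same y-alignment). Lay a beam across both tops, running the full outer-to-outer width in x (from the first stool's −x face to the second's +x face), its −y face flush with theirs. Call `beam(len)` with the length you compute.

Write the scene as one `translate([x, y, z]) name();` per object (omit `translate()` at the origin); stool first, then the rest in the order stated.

stool();
translate([1013, 0, 0]) stool();
translate([0, 0, 440]) beam(1346);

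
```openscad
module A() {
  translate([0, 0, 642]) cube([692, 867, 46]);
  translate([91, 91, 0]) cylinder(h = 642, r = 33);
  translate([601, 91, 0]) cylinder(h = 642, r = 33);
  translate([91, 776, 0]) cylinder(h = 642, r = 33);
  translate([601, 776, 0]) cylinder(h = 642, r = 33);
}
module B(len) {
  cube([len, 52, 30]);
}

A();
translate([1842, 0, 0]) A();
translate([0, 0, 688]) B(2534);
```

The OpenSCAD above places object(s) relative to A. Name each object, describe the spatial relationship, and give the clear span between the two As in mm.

Second table starts at x = 1842; first ends at x = 692; clear span = 1842 − 692 = 1150 mm.

A is a table. B is a beam. A beam spans the tops of two tables. The clear span between the two tables is 1150 mm.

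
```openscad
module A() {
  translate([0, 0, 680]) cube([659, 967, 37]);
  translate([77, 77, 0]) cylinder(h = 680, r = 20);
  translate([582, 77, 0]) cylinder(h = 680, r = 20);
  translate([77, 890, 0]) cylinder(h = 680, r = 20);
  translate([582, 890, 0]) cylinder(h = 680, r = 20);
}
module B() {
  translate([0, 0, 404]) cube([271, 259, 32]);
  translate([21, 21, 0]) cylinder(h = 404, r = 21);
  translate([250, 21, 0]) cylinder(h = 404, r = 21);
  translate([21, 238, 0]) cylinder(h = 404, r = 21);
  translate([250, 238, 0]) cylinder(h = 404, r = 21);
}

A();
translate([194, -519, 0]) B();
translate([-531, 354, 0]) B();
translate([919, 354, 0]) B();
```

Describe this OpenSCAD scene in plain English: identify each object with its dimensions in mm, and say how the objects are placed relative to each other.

A is a table with a 659×967 mm rectangular top, 37 mm thick, top surface at z = 717 mm, supported by four round legs of 40 mm diameter, each leg's bounding box inset 57 mm from the nearest pair of top edges, running from the floor.

B is a simple wooden stool: a rectangular seat 271 mm (x) by 259 mm (y), 32 mm thick, top face at z = 436 mm, on four round legs, each 42 mm in diameter. The legs rest on z = 0, each leg's axis is inset half a diameter from the nearest pair of seat edges (so the leg's bounding box is flush with the corner).

Three stools sit around the table at the −y, −x, +x sides.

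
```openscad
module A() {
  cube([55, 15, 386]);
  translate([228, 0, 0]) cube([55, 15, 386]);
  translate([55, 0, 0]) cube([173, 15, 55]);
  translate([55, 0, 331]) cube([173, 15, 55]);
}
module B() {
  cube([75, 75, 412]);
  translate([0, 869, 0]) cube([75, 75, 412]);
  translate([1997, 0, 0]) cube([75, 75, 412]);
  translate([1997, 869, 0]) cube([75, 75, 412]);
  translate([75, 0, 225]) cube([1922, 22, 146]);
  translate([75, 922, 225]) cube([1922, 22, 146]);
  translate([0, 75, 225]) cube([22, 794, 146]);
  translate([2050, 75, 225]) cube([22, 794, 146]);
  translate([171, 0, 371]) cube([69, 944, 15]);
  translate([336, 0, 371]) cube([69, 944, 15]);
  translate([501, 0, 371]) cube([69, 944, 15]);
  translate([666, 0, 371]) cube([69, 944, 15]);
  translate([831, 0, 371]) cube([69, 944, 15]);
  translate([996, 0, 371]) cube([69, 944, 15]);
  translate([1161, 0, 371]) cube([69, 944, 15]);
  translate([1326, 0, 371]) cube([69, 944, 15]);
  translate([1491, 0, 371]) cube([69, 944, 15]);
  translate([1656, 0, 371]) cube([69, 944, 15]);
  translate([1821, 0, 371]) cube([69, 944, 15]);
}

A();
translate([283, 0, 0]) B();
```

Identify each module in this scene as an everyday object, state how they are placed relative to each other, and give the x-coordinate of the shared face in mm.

The picture frame's +x face and the bed frame's −x face are both at x = 283 mm.

A is a picture frame. B is a bed frame. The bed frame is against the picture frame's +x side, with their −y faces flush. The x-coordinate of the shared face is 283 mm.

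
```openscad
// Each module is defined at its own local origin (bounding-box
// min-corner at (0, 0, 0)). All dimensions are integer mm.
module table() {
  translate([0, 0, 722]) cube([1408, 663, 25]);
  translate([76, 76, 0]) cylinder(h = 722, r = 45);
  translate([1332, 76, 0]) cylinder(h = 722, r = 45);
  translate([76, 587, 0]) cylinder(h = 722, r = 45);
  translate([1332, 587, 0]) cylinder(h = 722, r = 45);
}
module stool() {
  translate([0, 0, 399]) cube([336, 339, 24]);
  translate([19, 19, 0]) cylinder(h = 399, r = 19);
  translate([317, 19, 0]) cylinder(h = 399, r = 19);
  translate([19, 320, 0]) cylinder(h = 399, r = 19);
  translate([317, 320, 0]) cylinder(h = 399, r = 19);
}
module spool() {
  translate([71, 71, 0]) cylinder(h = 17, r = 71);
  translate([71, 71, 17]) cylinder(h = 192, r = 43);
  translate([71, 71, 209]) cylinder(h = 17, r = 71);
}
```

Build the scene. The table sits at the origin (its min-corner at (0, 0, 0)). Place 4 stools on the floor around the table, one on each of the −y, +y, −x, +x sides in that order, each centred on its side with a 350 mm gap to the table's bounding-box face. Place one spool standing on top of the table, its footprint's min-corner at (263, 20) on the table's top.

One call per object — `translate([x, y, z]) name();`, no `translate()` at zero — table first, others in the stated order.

table();
translate([536, -689, 0]) stool();
translate([536, 1013, 0]) stool();
translate([-686, 162, 0]) stool();
translate([1758, 162, 0]) stool();
translate([263, 20, 747]) spool();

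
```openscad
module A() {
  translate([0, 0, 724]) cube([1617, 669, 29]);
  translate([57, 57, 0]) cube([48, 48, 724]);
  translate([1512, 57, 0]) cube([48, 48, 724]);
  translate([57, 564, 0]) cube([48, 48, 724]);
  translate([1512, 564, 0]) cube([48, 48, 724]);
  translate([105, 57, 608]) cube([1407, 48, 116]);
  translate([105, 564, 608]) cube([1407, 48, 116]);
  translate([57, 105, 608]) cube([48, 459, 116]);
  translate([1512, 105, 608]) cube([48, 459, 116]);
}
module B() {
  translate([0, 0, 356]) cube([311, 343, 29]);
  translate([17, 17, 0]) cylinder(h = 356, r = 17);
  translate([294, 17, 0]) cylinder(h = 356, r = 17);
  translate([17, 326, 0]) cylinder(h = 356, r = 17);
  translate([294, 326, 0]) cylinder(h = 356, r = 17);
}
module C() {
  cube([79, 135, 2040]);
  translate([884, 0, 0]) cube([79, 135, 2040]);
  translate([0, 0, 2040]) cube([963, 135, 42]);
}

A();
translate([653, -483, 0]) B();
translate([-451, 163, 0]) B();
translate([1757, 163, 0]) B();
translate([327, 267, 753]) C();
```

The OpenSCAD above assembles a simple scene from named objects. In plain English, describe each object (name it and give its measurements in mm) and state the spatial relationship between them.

A is a table: top 1617 mm (x) × 669 mm (y), 29 mm thick, upper face at z = 753 mm, on four 48×48 mm square legs, each inset 57 mm from the nearest pair of top edges, running from z = 0 to the bottom of the top. Four apron rails, 48 mm thick and 116 mm tall, run between adjacent legs with their top edges flush with the underside of the top and their outer faces flush with the legs' outer faces.

B is a four-legged stool. The seat is 311×343 mm, 29 mm thick, top at z = 385 mm. It stands on four round legs, each 34 mm in diameter, from z = 0 to the seat underside, each leg's axis is inset half a diameter from the nearest pair of seat edges (so the leg's bounding box is flush with the corner).

C is a rectangular door frame: two vertical jambs of 79×135 mm section, 2040 mm tall, with a clear opening 805 mm wide between their inner faces. A header 42 mm tall and 135 mm deep lies on top of the jambs and spans the full outside width.

Three stools sit around the table at the −y, −x, +x sides. The door frame is on top of the table, centred.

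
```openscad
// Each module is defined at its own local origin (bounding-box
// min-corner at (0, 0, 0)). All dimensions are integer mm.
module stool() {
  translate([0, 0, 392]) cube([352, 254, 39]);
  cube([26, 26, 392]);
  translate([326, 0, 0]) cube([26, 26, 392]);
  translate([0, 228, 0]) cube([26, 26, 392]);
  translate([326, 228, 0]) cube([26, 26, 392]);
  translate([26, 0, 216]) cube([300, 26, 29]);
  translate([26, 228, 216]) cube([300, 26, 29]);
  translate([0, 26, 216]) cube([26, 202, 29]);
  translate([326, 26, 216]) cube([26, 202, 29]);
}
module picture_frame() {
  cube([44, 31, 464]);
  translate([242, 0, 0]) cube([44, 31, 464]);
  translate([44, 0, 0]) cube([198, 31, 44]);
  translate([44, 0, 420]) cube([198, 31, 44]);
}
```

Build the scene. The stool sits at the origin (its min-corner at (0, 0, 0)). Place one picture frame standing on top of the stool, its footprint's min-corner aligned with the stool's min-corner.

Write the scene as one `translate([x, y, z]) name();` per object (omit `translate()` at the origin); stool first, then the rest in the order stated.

stool();
translate([0, 0, 431]) picture_frame();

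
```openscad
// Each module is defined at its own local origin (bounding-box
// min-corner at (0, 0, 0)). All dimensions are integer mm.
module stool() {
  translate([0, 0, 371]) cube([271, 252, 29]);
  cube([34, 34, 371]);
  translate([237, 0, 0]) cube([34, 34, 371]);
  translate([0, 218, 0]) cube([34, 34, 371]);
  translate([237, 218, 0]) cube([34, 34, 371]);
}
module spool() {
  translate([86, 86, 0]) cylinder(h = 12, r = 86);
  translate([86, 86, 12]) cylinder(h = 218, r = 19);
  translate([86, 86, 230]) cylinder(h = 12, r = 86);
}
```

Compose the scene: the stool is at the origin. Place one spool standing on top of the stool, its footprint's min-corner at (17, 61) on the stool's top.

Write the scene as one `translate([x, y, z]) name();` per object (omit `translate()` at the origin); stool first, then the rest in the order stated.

stool();
translate([17, 61, 400]) spool();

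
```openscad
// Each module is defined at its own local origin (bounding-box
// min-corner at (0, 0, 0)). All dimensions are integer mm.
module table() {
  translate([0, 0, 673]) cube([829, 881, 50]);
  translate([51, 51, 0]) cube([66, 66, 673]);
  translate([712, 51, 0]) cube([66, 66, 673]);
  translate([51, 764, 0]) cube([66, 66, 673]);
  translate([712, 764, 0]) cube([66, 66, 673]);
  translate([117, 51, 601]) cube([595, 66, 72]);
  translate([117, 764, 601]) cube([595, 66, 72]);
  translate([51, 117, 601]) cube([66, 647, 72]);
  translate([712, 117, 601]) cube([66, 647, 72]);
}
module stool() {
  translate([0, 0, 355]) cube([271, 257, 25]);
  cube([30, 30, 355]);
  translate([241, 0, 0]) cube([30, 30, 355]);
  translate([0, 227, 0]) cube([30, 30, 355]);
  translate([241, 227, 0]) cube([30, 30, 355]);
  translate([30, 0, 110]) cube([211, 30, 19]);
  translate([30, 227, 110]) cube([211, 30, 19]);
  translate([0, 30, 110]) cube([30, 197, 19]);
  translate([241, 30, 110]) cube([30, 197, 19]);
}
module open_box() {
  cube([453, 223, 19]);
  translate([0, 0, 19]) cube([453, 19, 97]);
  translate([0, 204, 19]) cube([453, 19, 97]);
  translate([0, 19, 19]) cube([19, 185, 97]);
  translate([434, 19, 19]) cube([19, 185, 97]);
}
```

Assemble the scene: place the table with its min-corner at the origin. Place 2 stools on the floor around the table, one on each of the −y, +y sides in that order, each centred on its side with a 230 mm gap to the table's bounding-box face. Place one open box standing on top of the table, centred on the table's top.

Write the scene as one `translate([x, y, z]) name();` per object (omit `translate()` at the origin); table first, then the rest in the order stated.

table();
translate([279, -487, 0]) stool();
translate([279, 1111, 0]) stool();
translate([188, 329, 723]) open_box();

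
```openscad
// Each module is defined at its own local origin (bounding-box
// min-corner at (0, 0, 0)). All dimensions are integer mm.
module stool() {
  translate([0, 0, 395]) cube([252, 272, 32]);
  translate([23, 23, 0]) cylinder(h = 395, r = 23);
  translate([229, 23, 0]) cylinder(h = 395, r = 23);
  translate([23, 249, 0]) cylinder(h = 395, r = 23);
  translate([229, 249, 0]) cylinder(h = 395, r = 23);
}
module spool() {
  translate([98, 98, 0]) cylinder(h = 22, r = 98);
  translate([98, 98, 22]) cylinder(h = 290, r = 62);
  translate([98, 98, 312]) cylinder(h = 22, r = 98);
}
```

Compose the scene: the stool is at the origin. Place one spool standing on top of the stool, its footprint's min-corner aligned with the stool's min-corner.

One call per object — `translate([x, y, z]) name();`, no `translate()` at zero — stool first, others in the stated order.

stool();
translate([0, 0, 427]) spool();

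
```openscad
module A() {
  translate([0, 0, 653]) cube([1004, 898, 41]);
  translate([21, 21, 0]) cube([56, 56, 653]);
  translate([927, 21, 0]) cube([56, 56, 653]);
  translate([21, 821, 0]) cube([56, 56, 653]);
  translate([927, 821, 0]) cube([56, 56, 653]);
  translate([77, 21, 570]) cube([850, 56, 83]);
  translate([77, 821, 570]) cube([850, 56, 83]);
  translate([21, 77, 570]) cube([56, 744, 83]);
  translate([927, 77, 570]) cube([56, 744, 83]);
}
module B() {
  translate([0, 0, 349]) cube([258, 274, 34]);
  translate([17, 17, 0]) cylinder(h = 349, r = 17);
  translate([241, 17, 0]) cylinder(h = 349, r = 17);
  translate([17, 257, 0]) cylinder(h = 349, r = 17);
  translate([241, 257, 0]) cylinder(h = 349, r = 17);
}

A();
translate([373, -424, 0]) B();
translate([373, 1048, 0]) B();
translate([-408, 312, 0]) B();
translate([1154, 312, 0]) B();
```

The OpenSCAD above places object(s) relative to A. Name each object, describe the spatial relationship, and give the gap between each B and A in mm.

A is a table. B is a stool. Four stools sit around the table at the −y, +y, −x, +x sides. The gap between each stool and the table is 150 mm.

Each stool's nearest face is 150 mm from the table's bounding box.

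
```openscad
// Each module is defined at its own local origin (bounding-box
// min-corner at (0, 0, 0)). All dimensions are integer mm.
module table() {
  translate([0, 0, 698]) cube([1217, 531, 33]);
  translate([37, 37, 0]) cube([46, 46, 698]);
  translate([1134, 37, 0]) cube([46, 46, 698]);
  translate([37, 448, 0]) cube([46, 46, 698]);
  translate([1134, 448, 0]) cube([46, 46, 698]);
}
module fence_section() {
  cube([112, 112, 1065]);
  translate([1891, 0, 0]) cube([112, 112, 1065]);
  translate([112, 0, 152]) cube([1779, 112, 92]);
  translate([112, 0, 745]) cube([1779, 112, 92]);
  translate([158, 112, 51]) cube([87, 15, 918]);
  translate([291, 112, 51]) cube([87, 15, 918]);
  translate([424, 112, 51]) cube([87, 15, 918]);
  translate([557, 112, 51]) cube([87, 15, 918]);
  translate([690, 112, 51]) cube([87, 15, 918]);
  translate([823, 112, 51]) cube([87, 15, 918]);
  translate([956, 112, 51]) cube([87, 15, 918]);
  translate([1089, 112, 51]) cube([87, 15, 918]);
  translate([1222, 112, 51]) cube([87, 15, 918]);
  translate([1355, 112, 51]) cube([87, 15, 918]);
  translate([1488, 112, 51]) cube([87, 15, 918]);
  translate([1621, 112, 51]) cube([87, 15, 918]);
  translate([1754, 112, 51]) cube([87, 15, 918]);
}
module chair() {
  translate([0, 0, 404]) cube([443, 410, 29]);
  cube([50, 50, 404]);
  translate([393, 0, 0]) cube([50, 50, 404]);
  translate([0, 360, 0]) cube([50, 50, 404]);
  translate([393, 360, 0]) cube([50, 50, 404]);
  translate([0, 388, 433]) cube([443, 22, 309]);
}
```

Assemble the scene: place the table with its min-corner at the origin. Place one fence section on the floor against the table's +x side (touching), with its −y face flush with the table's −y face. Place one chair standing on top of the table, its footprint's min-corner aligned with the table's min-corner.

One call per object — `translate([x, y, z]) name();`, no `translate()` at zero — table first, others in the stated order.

table();
translate([1217, 0, 0]) fence_section();
translate([0, 0, 731]) chair();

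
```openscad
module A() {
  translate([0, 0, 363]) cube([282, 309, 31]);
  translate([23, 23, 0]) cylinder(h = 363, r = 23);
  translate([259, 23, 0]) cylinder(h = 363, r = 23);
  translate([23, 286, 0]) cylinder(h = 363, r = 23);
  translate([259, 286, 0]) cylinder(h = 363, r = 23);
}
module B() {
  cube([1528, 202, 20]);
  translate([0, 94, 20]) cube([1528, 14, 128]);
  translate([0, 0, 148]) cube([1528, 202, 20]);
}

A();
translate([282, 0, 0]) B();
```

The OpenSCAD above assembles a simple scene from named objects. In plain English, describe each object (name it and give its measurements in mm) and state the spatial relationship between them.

A is a simple wooden stool: a rectangular seat 282 mm (x) by 309 mm (y), 31 mm thick, top face at z = 394 mm, on four round legs, each 46 mm in diameter. The legs rest on z = 0, each leg's axis is inset half a diameter from the nearest pair of seat edges (so the leg's bounding box is flush with the corner).

B is an I-beam lying along x, 1528 mm long. Overall section height 168 mm. Two flanges 202 mm wide (y) and 20 mm thick, one on the floor and one at the top; a web 14 mm thick runs between them, centred on the flange width.

The I-beam is against the stool's +x side, with their −y faces flush.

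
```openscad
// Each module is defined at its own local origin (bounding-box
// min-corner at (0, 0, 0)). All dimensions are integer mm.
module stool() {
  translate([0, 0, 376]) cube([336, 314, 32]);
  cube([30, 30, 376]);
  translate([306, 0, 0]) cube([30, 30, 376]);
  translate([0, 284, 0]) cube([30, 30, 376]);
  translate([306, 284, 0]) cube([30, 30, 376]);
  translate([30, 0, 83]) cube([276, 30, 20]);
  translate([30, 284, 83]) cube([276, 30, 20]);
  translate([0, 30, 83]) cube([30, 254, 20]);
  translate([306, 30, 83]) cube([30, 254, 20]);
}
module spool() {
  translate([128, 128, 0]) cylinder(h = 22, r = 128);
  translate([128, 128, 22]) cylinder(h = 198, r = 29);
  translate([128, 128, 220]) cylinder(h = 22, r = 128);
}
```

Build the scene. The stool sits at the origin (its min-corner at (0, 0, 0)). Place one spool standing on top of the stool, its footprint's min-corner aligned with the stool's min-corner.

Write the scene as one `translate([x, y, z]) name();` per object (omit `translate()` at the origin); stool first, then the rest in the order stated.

stool();
translate([0, 0, 408]) spool();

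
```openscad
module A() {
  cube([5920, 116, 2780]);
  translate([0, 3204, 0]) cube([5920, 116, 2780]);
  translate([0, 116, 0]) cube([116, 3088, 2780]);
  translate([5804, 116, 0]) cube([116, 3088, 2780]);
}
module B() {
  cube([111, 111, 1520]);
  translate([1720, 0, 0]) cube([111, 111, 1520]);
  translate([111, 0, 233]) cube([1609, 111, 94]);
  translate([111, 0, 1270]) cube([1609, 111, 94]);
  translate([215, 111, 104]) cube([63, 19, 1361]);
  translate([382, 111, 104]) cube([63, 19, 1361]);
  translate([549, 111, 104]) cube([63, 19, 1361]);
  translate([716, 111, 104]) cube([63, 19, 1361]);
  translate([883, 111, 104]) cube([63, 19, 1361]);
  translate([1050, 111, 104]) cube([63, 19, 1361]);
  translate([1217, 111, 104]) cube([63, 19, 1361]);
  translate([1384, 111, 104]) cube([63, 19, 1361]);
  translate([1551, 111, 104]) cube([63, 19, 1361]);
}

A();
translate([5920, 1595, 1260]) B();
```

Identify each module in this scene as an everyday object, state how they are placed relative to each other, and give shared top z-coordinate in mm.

A is a house frame. B is a fence section. The fence section is beside the house frame with their tops flush at z = 2780. The shared top z-coordinate is 2780 mm.

Both tops at z = 2780 mm.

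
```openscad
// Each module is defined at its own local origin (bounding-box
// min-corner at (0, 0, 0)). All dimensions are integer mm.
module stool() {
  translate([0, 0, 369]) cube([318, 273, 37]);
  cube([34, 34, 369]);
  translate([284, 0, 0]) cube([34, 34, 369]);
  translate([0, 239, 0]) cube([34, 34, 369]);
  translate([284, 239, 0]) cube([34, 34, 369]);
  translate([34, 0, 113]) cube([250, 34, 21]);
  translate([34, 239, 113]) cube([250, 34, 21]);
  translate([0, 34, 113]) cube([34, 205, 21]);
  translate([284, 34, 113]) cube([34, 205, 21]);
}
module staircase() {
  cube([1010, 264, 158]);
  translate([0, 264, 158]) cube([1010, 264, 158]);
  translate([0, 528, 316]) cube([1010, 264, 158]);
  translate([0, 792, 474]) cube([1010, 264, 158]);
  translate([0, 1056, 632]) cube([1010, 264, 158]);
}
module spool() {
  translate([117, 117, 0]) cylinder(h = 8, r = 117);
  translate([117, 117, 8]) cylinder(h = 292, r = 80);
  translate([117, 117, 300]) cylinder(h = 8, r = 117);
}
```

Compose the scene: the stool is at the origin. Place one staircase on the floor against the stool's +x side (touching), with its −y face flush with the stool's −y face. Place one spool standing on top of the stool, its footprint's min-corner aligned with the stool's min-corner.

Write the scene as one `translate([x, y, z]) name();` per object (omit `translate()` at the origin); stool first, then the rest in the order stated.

stool();
translate([318, 0, 0]) staircase();
translate([0, 0, 406]) spool();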